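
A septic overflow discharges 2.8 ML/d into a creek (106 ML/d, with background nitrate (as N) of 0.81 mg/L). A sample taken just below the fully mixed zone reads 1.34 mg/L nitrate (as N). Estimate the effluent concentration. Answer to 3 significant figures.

Mass balance: 106.0·0.8100 + 2.800·Cₑ = 108.8·1.340
→ Cₑ = (108.8·1.340 − 106.0·0.8100) / 2.800 = 21.40 mg/L.

21.4 mg/L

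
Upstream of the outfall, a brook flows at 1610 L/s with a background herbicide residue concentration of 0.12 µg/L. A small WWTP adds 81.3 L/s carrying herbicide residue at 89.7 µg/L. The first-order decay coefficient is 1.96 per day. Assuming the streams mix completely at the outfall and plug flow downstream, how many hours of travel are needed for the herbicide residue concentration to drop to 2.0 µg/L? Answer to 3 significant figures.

9.73 h

Mixed concentration C = ΣQC/ΣQ = (1610·0.1200 + 81.30·89.70) / 1691 = 7486/1691 = 4.426 µg/L.
4.426·exp(−k·t) = 2.0 → t = ln(4.426/2.0)/k = 35020 s = 9.727 h.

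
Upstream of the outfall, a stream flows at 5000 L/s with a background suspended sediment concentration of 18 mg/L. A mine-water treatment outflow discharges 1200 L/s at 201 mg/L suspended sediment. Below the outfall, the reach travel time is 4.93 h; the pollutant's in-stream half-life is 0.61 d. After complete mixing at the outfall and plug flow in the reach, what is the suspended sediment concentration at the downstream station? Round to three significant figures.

42.3 mg/L

After mixing, C = (5000·18.00 + 1200·201.0) / 6200 = 331200/6200 = 53.42 mg/L.
Half-life 0.61 d → k = ln 2 / 0.61 = 1.136 d⁻¹.
After decay, C = 53.42 × e^(−kt) = 53.42 × 0.7918 = 42.30 mg/L.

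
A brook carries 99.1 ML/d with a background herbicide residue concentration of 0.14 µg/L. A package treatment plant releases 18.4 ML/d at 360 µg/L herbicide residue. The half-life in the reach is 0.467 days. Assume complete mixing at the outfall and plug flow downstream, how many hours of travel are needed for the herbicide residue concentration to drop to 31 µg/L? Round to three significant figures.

9.70 h

Mass balance: C = (99.10·0.1400 + 18.40·360.0) / 117.5 = 6638/117.5 = 56.49 µg/L.
Half-life 0.467 d → k = ln 2 / 0.467 = 1.484 d⁻¹.
56.49·exp(−k·t) = 31 → t = ln(56.49/31)/k = 34930 s = 9.704 h.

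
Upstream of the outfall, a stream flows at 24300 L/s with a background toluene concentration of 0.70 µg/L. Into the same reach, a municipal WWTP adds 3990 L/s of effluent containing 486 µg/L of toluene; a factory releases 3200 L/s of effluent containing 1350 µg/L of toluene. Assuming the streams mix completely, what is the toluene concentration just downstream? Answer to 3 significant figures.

Mixed concentration C = ΣQC/ΣQ = (24300·0.7000 + 3990·486.0 + 3200·1350) / 31490 = 6276000/31490 = 199.3 µg/L.

199 µg/L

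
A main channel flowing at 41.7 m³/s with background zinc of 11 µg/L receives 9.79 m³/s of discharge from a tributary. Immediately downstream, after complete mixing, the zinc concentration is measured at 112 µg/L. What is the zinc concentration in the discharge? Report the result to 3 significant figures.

Mass balance: 41.70·11.00 + 9.790·Cₑ = 51.49·112.0
→ Cₑ = (51.49·112.0 − 41.70·11.00) / 9.790 = 542.2 µg/L.

542 µg/L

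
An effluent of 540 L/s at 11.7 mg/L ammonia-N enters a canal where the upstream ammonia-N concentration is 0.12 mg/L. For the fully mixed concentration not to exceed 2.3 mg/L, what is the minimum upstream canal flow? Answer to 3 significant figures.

2330 L/s

Set C_mix = 2.3: (Q·0.1200 + 540.0·11.70) / (Q + 540.0) = 2.3
→ Q = 540.0·(11.70 − 2.3)/(2.3 − 0.1200) = 2328 L/s.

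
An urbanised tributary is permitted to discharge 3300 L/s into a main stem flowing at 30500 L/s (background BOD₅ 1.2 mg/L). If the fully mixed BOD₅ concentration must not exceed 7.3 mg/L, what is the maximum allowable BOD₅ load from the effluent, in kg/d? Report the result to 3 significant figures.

18200 kg/d

Mass balance at the limit: 30500·1.200 + 3300·Cₑ = 33800·7.3 → Cₑ = 63.68 mg/L.
3300 L/s = 3.300 m³/s. Load = 3.300 m³/s × 63.68 g/m³ × 86 400 s/d = 18160 kg/d.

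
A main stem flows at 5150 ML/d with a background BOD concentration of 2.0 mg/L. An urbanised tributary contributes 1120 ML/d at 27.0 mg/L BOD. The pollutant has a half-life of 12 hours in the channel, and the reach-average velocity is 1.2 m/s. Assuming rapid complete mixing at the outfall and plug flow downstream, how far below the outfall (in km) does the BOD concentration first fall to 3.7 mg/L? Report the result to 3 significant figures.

Mass balance: C = (5150·2.000 + 1120·27.00) / 6270 = 40540/6270 = 6.466 mg/L.
Half-life 12 h → k = ln 2 / 12 = 0.05776 h⁻¹ = 1.386 d⁻¹.
Set 6.466·exp(−k·t) = 3.7 → t = ln(6.466/3.7)/k = 34790 s = 9.663 h.
Distance = v·t = 1.2·34790 = 41750 m = 41.75 km.

41.7 km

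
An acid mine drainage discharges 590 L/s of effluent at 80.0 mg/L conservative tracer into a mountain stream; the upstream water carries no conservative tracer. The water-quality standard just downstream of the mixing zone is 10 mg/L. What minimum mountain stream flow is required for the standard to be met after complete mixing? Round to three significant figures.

Set C_mix = 10: (Q·0 + 590.0·80.00) / (Q + 590.0) = 10
→ Q = 590.0·(80.00 − 10)/(10 − 0) = 4130 L/s.

4130 L/s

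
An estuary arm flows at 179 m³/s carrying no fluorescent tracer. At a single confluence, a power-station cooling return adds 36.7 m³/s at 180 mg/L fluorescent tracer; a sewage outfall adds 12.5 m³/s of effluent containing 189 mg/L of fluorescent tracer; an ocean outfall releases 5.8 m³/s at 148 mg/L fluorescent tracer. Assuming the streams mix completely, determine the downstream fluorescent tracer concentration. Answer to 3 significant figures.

Flow-weighted average: C = (179.0·0 + 36.70·180.0 + 12.50·189.0 + 5.800·148.0) / 234.0 = 9827/234.0 = 42.00 mg/L.

42.0 mg/L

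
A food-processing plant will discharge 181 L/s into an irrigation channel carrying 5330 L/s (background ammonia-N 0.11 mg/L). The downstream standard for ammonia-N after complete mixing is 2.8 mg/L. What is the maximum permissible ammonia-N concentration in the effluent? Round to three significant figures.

At the limit, (Qr·Cr + Qe·Cₑ)/(Qr + Qe) = 2.8:
Cₑ = (5511·2.8 − 5330·0.1100) / 181.0 = 82.01 mg/L.

82.0 mg/L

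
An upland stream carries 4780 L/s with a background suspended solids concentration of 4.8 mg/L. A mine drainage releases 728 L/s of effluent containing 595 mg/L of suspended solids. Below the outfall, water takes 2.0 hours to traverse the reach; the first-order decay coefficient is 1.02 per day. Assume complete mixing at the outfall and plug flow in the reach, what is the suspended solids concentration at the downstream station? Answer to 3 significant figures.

Mass balance: C = (4780·4.800 + 728.0·595.0) / 5508 = 456100/5508 = 82.81 mg/L.
Applying C = C₀e^(−kt): 82.81 × 0.9185 = 76.06 mg/L.

76.1 mg/L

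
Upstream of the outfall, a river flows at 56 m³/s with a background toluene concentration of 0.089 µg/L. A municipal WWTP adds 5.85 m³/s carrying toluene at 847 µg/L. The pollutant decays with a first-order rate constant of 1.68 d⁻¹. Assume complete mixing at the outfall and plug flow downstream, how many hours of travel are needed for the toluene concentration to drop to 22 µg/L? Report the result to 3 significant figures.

18.5 h

After mixing, C = (56.00·0.08900 + 5.850·847.0) / 61.85 = 4960/61.85 = 80.19 µg/L.
80.19·exp(−k·t) = 22 → t = ln(80.19/22)/k = 66520 s = 18.48 h.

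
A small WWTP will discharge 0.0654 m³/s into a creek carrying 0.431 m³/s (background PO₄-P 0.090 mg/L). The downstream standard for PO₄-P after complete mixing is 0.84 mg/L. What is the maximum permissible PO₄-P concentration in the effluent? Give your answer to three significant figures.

5.78 mg/L

At the limit, (Qr·Cr + Qe·Cₑ)/(Qr + Qe) = 0.84:
Cₑ = (0.4964·0.84 − 0.4310·0.09000) / 0.06540 = 5.783 mg/L.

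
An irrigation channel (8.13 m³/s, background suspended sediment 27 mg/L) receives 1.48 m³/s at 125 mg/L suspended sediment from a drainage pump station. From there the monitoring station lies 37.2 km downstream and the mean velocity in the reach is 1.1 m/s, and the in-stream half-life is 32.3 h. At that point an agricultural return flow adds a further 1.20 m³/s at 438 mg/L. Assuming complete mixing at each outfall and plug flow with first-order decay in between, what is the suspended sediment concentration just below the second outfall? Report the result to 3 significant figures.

79.2 mg/L

Conservation of mass: C = (8.130·27.00 + 1.480·125.0) / 9.610 = 404.5/9.610 = 42.09 mg/L; combined flow 9.610 m³/s.
Travel time t = 37.2·1000 / 1.1 = 33820 s = 9.394 h.
Half-life 32.3 h → k = ln 2 / 32.3 = 0.02146 h⁻¹ = 0.5150 d⁻¹.
Decay over the reach: 42.09·exp(−kt) = 42.09·0.8174 = 34.41 mg/L.
Second outfall: C = (9.610·34.41 + 1.200·438.0)/10.81 = 79.21 mg/L.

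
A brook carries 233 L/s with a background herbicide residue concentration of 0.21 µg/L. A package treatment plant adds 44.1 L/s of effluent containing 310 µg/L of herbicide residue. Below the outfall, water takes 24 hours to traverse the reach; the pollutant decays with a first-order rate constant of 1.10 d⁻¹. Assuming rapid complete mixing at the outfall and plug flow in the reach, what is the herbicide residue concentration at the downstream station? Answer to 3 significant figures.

16.5 µg/L

Mass balance: C = (233.0·0.2100 + 44.10·310.0) / 277.1 = 13720/277.1 = 49.51 µg/L.
First-order decay: C = 49.51·exp(−k·t) = 49.51·0.3329 = 16.48 µg/L.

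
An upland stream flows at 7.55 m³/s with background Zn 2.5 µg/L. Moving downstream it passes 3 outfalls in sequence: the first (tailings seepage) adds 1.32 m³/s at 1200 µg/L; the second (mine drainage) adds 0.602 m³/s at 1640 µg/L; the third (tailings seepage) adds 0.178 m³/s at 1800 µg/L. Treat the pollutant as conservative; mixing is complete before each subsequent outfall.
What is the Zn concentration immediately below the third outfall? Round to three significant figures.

After outfall 1: Q = 7.550 + 1.320 = 8.870 m³/s; C = (7.550·2.500 + 1.320·1200)/8.870 = 180.7 µg/L.
After outfall 2: Q = 8.870 + 0.6020 = 9.472 m³/s; C = (8.870·180.7 + 0.6020·1640)/9.472 = 273.5 µg/L.
After outfall 3: Q = 9.472 + 0.1780 = 9.650 m³/s; C = (9.472·273.5 + 0.1780·1800)/9.650 = 301.6 µg/L.

302 µg/L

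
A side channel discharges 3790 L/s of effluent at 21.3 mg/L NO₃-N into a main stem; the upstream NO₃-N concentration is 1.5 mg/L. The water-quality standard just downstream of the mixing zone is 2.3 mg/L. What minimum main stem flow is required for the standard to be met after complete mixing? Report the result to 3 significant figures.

Set C_mix = 2.3: (Q·1.500 + 3790·21.30) / (Q + 3790) = 2.3
→ Q = 3790·(21.30 − 2.3)/(2.3 − 1.500) = 90010 L/s.

90000 L/s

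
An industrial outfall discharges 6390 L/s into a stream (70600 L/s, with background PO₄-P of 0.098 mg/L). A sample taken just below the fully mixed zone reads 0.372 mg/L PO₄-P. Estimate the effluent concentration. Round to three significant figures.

Mass balance: 70600·0.09800 + 6390·Cₑ = 76990·0.3720
→ Cₑ = (76990·0.3720 − 70600·0.09800) / 6390 = 3.399 mg/L.

3.40 mg/L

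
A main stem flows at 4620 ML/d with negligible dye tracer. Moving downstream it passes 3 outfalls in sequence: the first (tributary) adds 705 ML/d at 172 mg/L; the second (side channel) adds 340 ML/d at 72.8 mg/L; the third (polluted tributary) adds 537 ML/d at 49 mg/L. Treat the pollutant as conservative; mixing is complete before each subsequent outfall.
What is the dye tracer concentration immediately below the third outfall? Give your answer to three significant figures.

27.8 mg/L

Outfall 1: combined Q = 5325 ML/d; C = (4620·0 + 705.0·172.0)/5325 = 22.77 mg/L.
Outfall 2: combined Q = 5665 ML/d; C = (5325·22.77 + 340.0·72.80)/5665 = 25.77 mg/L.
Outfall 3: combined Q = 6202 ML/d; C = (5665·25.77 + 537.0·49.00)/6202 = 27.79 mg/L.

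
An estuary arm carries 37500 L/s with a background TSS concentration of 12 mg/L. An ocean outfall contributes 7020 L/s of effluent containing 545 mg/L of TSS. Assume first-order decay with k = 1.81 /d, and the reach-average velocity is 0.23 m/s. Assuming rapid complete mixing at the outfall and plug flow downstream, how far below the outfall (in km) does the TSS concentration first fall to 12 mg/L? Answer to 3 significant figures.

After mixing, C = (37500·12.00 + 7020·545.0) / 44520 = 4276000/44520 = 96.04 mg/L.
Set 96.04·exp(−k·t) = 12 → t = ln(96.04/12)/k = 99280 s = 27.58 h.
Distance = v·t = 0.23·99280 = 22840 m = 22.84 km.

22.8 km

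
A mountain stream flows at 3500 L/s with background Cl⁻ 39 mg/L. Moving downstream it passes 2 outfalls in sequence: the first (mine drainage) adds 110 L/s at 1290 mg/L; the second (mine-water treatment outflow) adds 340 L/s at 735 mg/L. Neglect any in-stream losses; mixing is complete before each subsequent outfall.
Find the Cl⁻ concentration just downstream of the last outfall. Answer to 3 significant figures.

134 mg/L

Below outfall 1: Q → 3610 L/s, C = (3500·39.00 + 110.0·1290)/3610 = 77.12 mg/L.
Below outfall 2: Q → 3950 L/s, C = (3610·77.12 + 340.0·735.0)/3950 = 133.7 mg/L.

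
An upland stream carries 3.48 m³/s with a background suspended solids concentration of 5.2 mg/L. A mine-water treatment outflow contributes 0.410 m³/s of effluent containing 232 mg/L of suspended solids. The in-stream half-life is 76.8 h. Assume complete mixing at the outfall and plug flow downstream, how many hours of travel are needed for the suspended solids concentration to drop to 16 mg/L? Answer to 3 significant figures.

Mixed concentration C = ΣQC/ΣQ = (3.480·5.200 + 0.4100·232.0) / 3.890 = 113.2/3.890 = 29.10 mg/L.
Half-life 76.8 h → k = ln 2 / 76.8 = 0.009025 h⁻¹ = 0.2166 d⁻¹.
29.10·exp(−k·t) = 16 → t = ln(29.10/16)/k = 238600 s = 66.29 h.

66.3 h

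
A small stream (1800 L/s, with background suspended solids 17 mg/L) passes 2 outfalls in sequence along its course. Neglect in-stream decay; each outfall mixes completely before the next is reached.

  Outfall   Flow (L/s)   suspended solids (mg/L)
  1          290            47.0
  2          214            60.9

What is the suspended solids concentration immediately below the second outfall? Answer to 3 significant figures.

Below outfall 1: Q → 2090 L/s, C = (1800·17.00 + 290.0·47.00)/2090 = 21.16 mg/L.
Below outfall 2: Q → 2304 L/s, C = (2090·21.16 + 214.0·60.90)/2304 = 24.85 mg/L.

24.9 mg/L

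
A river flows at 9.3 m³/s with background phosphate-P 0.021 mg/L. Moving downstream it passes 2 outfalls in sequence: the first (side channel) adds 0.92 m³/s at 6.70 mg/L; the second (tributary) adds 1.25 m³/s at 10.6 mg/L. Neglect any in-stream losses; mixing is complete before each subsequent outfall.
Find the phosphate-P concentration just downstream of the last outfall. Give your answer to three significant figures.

After outfall 1: Q = 9.300 + 0.9200 = 10.22 m³/s; C = (9.300·0.02100 + 0.9200·6.700)/10.22 = 0.6222 mg/L.
After outfall 2: Q = 10.22 + 1.250 = 11.47 m³/s; C = (10.22·0.6222 + 1.250·10.60)/11.47 = 1.710 mg/L.

1.71 mg/L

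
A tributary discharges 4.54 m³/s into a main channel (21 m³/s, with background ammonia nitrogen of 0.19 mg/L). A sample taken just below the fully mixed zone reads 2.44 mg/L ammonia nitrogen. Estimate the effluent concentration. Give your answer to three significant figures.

Mass balance: 21.00·0.1900 + 4.540·Cₑ = 25.54·2.440
→ Cₑ = (25.54·2.440 − 21.00·0.1900) / 4.540 = 12.85 mg/L.

12.8 mg/L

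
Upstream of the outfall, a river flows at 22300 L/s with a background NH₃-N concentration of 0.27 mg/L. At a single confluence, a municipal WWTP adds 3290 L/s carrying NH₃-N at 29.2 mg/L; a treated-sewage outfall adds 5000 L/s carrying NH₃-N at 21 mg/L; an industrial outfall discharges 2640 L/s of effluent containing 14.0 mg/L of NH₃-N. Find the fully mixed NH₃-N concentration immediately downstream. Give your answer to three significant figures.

Flow-weighted average: C = (22300·0.2700 + 3290·29.20 + 5000·21.00 + 2640·14.00) / 33230 = 244000/33230 = 7.344 mg/L.

7.34 mg/L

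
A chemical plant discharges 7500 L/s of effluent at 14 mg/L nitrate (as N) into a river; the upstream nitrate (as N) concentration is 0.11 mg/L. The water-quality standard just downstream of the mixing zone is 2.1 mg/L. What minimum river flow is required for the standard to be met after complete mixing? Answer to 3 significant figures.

Set C_mix = 2.1: (Q·0.1100 + 7500·14.00) / (Q + 7500) = 2.1
→ Q = 7500·(14.00 − 2.1)/(2.1 − 0.1100) = 44850 L/s.

44800 L/s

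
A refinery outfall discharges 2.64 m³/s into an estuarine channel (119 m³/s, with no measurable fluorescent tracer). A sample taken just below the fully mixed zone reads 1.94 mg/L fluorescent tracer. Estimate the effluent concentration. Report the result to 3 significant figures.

89.4 mg/L

Mass balance: 119.0·0 + 2.640·Cₑ = 121.6·1.940
→ Cₑ = (121.6·1.940 − 119.0·0) / 2.640 = 89.39 mg/L.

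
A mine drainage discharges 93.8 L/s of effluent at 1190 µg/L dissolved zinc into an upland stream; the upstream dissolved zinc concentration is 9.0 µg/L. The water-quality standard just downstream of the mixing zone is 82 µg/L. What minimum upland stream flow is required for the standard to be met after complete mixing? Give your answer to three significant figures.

1420 L/s

Set C_mix = 82: (Q·9.000 + 93.80·1190) / (Q + 93.80) = 82
→ Q = 93.80·(1190 − 82)/(82 − 9.000) = 1424 L/s.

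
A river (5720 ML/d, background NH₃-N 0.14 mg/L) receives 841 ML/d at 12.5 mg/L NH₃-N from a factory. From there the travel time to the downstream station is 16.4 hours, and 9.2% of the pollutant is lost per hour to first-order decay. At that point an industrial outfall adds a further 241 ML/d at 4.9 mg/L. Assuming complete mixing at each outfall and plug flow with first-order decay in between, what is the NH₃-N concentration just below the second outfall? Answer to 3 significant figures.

Mixed concentration C = ΣQC/ΣQ = (5720·0.1400 + 841.0·12.50) / 6561 = 11310/6561 = 1.724 mg/L; combined flow 6561 ML/d.
9.2%/h lost → k = −ln(1 − 0.092) = 0.09651 h⁻¹.
Applying C = C₀e^(−kt): 1.724 × 0.2054 = 0.3542 mg/L.
Second outfall: C = (6561·0.3542 + 241.0·4.900)/6802 = 0.5152 mg/L.

0.515 mg/L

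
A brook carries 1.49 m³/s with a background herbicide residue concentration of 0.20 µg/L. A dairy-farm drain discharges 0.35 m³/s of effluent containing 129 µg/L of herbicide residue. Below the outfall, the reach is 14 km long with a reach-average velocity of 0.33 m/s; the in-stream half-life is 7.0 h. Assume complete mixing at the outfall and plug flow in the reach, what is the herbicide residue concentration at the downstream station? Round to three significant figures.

7.69 µg/L

Mass balance: C = (1.490·0.2000 + 0.3500·129.0) / 1.840 = 45.45/1.840 = 24.70 µg/L.
Travel time t = 14·1000 / 0.33 = 42420 s = 11.78 h.
Half-life 7.0 h → k = ln 2 / 7.0 = 0.09902 h⁻¹ = 2.377 d⁻¹.
After decay, C = 24.70 × e^(−kt) = 24.70 × 0.3113 = 7.690 µg/L.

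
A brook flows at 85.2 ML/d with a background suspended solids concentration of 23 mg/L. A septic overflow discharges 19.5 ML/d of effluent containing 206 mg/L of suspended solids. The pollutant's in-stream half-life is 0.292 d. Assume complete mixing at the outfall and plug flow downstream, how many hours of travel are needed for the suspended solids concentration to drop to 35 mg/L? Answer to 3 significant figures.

Mass balance: C = (85.20·23.00 + 19.50·206.0) / 104.7 = 5977/104.7 = 57.08 mg/L.
Half-life 0.292 d → k = ln 2 / 0.292 = 2.374 d⁻¹.
57.08·exp(−k·t) = 35 → t = ln(57.08/35)/k = 17800 s = 4.946 h.

4.95 h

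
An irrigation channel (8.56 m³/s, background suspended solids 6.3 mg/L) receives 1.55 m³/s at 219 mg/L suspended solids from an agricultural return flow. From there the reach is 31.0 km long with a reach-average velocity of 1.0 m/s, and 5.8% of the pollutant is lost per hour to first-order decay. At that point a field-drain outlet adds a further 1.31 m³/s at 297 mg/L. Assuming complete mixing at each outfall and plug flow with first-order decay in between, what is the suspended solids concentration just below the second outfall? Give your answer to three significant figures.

After mixing, C = (8.560·6.300 + 1.550·219.0) / 10.11 = 393.4/10.11 = 38.91 mg/L; combined flow 10.11 m³/s.
Travel time t = 31.0·1000 / 1.0 = 31000 s = 8.611 h.
5.8%/h lost → k = −ln(1 − 0.058) = 0.05975 h⁻¹.
Decay over the reach: 38.91·exp(−kt) = 38.91·0.5978 = 23.26 mg/L.
Second outfall: C = (10.11·23.26 + 1.310·297.0)/11.42 = 54.66 mg/L.

54.7 mg/L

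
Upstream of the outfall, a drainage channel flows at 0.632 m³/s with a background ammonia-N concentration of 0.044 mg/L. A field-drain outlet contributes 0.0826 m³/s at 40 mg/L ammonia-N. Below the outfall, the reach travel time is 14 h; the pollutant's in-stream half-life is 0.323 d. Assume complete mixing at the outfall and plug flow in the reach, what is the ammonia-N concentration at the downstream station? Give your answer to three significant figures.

1.33 mg/L

Mixed concentration C = ΣQC/ΣQ = (0.6320·0.04400 + 0.08260·40.00) / 0.7146 = 3.332/0.7146 = 4.662 mg/L.
Half-life 0.323 d → k = ln 2 / 0.323 = 2.146 d⁻¹.
Decay over the reach: 4.662·exp(−kt) = 4.662·0.2860 = 1.333 mg/L.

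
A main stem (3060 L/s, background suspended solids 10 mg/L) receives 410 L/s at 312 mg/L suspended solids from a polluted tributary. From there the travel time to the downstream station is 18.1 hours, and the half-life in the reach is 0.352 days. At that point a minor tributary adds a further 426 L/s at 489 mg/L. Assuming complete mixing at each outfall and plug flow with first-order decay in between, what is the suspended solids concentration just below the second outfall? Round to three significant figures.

62.7 mg/L

Conservation of mass: C = (3060·10.00 + 410.0·312.0) / 3470 = 158500/3470 = 45.68 mg/L; combined flow 3470 L/s.
Half-life 0.352 d → k = ln 2 / 0.352 = 1.969 d⁻¹.
Applying C = C₀e^(−kt): 45.68 × 0.2265 = 10.35 mg/L.
At the second outfall, C = (3470·10.35 + 426.0·489.0) / (3470 + 426.0) = 62.68 mg/L.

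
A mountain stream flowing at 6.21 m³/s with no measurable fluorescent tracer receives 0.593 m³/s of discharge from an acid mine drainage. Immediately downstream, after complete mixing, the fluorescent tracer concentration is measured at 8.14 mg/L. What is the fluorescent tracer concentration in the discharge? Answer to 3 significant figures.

93.4 mg/L

Mass balance: 6.210·0 + 0.5930·Cₑ = 6.803·8.140
→ Cₑ = (6.803·8.140 − 6.210·0) / 0.5930 = 93.38 mg/L.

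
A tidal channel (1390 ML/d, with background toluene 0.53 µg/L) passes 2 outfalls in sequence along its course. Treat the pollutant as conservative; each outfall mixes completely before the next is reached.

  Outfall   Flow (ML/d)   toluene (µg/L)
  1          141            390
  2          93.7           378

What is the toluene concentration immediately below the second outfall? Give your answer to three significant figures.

56.1 µg/L

Outfall 1: combined Q = 1531 ML/d; C = (1390·0.5300 + 141.0·390.0)/1531 = 36.40 µg/L.
Outfall 2: combined Q = 1625 ML/d; C = (1531·36.40 + 93.70·378.0)/1625 = 56.10 µg/L.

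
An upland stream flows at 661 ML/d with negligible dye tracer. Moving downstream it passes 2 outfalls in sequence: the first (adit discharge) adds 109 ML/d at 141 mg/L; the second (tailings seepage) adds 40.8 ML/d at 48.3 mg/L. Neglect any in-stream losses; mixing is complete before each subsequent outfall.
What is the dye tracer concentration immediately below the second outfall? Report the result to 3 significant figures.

Outfall 1: combined Q = 770.0 ML/d; C = (661.0·0 + 109.0·141.0)/770.0 = 19.96 mg/L.
Outfall 2: combined Q = 810.8 ML/d; C = (770.0·19.96 + 40.80·48.30)/810.8 = 21.39 mg/L.

21.4 mg/L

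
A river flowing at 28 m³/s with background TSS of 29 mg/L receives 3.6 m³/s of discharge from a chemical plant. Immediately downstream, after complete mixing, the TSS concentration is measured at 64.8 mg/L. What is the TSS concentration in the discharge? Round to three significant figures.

343 mg/L

Mass balance: 28.00·29.00 + 3.600·Cₑ = 31.60·64.80
→ Cₑ = (31.60·64.80 − 28.00·29.00) / 3.600 = 343.2 mg/L.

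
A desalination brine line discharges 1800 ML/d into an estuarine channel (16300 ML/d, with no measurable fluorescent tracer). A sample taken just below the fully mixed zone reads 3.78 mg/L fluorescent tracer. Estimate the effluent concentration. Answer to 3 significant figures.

38.0 mg/L

Mass balance: 16300·0 + 1800·Cₑ = 18100·3.780
→ Cₑ = (18100·3.780 − 16300·0) / 1800 = 38.01 mg/L.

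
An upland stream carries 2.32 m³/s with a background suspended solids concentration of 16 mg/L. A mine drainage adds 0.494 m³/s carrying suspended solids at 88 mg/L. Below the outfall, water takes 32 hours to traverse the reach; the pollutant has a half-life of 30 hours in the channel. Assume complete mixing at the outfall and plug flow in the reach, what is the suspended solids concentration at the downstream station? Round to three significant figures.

13.7 mg/L

Mass balance: C = (2.320·16.00 + 0.4940·88.00) / 2.814 = 80.59/2.814 = 28.64 mg/L.
Half-life 30 h → k = ln 2 / 30 = 0.02310 h⁻¹ = 0.5545 d⁻¹.
After decay, C = 28.64 × e^(−kt) = 28.64 × 0.4774 = 13.67 mg/L.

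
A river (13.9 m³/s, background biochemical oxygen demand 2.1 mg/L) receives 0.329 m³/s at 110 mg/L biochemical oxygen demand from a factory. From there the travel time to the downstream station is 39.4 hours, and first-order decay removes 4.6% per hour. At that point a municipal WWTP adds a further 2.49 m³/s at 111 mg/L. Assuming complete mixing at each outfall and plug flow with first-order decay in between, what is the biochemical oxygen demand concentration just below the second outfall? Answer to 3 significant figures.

17.1 mg/L

After mixing, C = (13.90·2.100 + 0.3290·110.0) / 14.23 = 65.38/14.23 = 4.595 mg/L; combined flow 14.23 m³/s.
4.6%/h lost → k = −ln(1 − 0.046) = 0.04709 h⁻¹.
After decay, C = 4.595 × e^(−kt) = 4.595 × 0.1564 = 0.7186 mg/L.
Second outfall: C = (14.23·0.7186 + 2.490·111.0)/16.72 = 17.14 mg/L.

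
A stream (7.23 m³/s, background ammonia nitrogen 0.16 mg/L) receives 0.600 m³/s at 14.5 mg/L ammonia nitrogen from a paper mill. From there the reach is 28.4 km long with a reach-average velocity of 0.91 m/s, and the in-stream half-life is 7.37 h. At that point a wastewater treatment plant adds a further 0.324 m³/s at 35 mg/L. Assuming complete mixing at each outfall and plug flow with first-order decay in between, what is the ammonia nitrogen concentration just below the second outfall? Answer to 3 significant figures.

Mass balance: C = (7.230·0.1600 + 0.6000·14.50) / 7.830 = 9.857/7.830 = 1.259 mg/L; combined flow 7.830 m³/s.
Travel time t = 28.4·1000 / 0.91 = 31210 s = 8.669 h.
Half-life 7.37 h → k = ln 2 / 7.37 = 0.09405 h⁻¹ = 2.257 d⁻¹.
First-order decay: C = 1.259·exp(−k·t) = 1.259·0.4425 = 0.5570 mg/L.
Second outfall: C = (7.830·0.5570 + 0.3240·35.00)/8.154 = 1.926 mg/L.

1.93 mg/L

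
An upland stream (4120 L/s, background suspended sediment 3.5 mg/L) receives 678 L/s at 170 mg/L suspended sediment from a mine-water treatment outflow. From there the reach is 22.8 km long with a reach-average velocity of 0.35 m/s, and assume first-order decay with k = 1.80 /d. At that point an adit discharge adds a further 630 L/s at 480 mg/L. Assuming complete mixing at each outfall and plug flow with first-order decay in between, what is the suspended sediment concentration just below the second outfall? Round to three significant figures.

61.9 mg/L

After mixing, C = (4120·3.500 + 678.0·170.0) / 4798 = 129700/4798 = 27.03 mg/L; combined flow 4798 L/s.
Travel time t = 22.8·1000 / 0.35 = 65140 s = 18.10 h.
Applying C = C₀e^(−kt): 27.03 × 0.2574 = 6.957 mg/L.
Second outfall: C = (4798·6.957 + 630.0·480.0)/5428 = 61.86 mg/L.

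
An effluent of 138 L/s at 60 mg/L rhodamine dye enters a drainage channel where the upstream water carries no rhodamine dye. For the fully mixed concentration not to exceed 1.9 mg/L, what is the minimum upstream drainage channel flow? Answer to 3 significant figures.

Set C_mix = 1.9: (Q·0 + 138.0·60.00) / (Q + 138.0) = 1.9
→ Q = 138.0·(60.00 − 1.9)/(1.9 − 0) = 4220 L/s.

4220 L/s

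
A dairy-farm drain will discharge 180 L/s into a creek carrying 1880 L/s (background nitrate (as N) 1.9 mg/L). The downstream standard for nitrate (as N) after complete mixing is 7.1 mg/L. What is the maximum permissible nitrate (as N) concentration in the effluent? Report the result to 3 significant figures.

At the limit, (Qr·Cr + Qe·Cₑ)/(Qr + Qe) = 7.1:
Cₑ = (2060·7.1 − 1880·1.900) / 180.0 = 61.41 mg/L.

61.4 mg/L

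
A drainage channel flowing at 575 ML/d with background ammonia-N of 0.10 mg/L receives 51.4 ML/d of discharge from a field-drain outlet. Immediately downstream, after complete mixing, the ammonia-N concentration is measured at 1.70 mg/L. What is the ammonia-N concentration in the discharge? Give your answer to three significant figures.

Mass balance: 575.0·0.1000 + 51.40·Cₑ = 626.4·1.700
→ Cₑ = (626.4·1.700 − 575.0·0.1000) / 51.40 = 19.60 mg/L.

19.6 mg/L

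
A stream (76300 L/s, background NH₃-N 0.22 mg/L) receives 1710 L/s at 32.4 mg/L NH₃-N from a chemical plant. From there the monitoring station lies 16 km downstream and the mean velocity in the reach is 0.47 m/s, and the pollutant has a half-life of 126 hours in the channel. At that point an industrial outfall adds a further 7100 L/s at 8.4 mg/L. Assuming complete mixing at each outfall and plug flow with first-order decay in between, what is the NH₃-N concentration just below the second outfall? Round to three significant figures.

1.51 mg/L

Mixed concentration C = ΣQC/ΣQ = (76300·0.2200 + 1710·32.40) / 78010 = 72190/78010 = 0.9254 mg/L; combined flow 78010 L/s.
Travel time t = 16·1000 / 0.47 = 34040 s = 9.456 h.
Half-life 126 h → k = ln 2 / 126 = 0.005501 h⁻¹ = 0.1320 d⁻¹.
Applying C = C₀e^(−kt): 0.9254 × 0.9493 = 0.8785 mg/L.
Second outfall: C = (78010·0.8785 + 7100·8.400)/85110 = 1.506 mg/L.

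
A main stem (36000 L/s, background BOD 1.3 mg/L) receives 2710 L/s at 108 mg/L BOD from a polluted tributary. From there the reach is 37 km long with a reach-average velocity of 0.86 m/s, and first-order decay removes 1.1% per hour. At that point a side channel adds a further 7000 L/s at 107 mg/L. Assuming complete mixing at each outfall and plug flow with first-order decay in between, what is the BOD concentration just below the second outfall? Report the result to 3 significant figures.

22.9 mg/L

Mass balance: C = (36000·1.300 + 2710·108.0) / 38710 = 339500/38710 = 8.770 mg/L; combined flow 38710 L/s.
Travel time t = 37·1000 / 0.86 = 43020 s = 11.95 h.
1.1%/h lost → k = −ln(1 − 0.011) = 0.01106 h⁻¹.
After decay, C = 8.770 × e^(−kt) = 8.770 × 0.8762 = 7.684 mg/L.
Second outfall: C = (38710·7.684 + 7000·107.0)/45710 = 22.89 mg/L.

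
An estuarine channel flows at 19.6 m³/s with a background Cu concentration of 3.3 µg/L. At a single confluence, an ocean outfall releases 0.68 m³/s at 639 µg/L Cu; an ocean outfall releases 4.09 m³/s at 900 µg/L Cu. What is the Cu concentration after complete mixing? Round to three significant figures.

172 µg/L

Conservation of mass: C = (19.60·3.300 + 0.6800·639.0 + 4.090·900.0) / 24.37 = 4180/24.37 = 171.5 µg/L.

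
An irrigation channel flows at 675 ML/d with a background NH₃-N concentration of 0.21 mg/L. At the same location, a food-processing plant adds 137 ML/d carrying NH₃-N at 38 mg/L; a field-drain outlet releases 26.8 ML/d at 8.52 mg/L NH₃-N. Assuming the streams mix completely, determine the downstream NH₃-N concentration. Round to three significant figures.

Conservation of mass: C = (675.0·0.2100 + 137.0·38.00 + 26.80·8.520) / 838.8 = 5576/838.8 = 6.648 mg/L.

6.65 mg/L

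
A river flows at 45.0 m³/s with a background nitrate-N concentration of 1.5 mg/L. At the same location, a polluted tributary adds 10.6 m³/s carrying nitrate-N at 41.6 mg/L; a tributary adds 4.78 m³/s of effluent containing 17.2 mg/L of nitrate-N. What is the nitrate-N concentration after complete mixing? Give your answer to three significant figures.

9.78 mg/L

Conservation of mass: C = (45.00·1.500 + 10.60·41.60 + 4.780·17.20) / 60.38 = 590.7/60.38 = 9.783 mg/L.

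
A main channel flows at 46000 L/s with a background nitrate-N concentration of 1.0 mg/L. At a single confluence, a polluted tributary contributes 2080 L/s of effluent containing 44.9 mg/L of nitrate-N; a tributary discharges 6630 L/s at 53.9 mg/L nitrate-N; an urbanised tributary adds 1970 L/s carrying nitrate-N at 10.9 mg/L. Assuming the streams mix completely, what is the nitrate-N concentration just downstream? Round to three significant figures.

Mass balance: C = (46000·1.000 + 2080·44.90 + 6630·53.90 + 1970·10.90) / 56680 = 518200/56680 = 9.143 mg/L.

9.14 mg/L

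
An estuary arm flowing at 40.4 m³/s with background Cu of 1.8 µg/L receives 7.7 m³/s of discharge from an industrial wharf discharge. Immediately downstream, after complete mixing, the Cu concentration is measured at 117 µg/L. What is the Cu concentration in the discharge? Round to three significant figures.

Mass balance: 40.40·1.800 + 7.700·Cₑ = 48.10·117.0
→ Cₑ = (48.10·117.0 − 40.40·1.800) / 7.700 = 721.4 µg/L.

721 µg/L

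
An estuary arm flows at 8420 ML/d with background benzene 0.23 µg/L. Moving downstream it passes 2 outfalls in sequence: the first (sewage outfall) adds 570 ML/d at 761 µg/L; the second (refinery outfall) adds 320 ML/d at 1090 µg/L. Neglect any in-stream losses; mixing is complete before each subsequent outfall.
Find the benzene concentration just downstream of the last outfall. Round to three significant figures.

84.3 µg/L

Outfall 1: combined Q = 8990 ML/d; C = (8420·0.2300 + 570.0·761.0)/8990 = 48.47 µg/L.
Outfall 2: combined Q = 9310 ML/d; C = (8990·48.47 + 320.0·1090)/9310 = 84.26 µg/L.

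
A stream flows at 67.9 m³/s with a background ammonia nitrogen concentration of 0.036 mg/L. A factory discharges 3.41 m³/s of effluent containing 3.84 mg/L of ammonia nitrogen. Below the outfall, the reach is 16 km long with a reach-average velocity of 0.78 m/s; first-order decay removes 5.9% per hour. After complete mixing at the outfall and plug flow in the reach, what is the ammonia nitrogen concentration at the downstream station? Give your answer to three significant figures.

0.154 mg/L

After mixing, C = (67.90·0.03600 + 3.410·3.840) / 71.31 = 15.54/71.31 = 0.2179 mg/L.
Travel time t = 16·1000 / 0.78 = 20510 s = 5.698 h.
5.9%/h lost → k = −ln(1 − 0.059) = 0.06081 h⁻¹.
Applying C = C₀e^(−kt): 0.2179 × 0.7072 = 0.1541 mg/L.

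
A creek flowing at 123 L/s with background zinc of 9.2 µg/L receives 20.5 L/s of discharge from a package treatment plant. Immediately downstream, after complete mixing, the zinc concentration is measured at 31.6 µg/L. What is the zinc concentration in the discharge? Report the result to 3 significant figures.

166 µg/L

Mass balance: 123.0·9.200 + 20.50·Cₑ = 143.5·31.60
→ Cₑ = (143.5·31.60 − 123.0·9.200) / 20.50 = 166.0 µg/L.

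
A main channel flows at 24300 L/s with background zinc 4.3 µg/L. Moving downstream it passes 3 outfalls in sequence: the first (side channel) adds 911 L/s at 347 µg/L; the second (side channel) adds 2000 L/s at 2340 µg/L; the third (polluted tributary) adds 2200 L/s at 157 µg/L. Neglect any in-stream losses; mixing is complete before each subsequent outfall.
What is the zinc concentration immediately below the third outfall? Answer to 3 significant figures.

185 µg/L

Below outfall 1: Q → 25210 L/s, C = (24300·4.300 + 911.0·347.0)/25210 = 16.68 µg/L.
Below outfall 2: Q → 27210 L/s, C = (25210·16.68 + 2000·2340)/27210 = 187.4 µg/L.
Below outfall 3: Q → 29410 L/s, C = (27210·187.4 + 2200·157.0)/29410 = 185.2 µg/L.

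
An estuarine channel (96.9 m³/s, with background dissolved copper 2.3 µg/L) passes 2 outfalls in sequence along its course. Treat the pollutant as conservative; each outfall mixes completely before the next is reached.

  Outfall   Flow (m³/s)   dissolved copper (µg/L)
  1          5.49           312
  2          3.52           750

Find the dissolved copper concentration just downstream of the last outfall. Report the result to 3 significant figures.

43.2 µg/L

After outfall 1: Q = 96.90 + 5.490 = 102.4 m³/s; C = (96.90·2.300 + 5.490·312.0)/102.4 = 18.91 µg/L.
After outfall 2: Q = 102.4 + 3.520 = 105.9 m³/s; C = (102.4·18.91 + 3.520·750.0)/105.9 = 43.20 µg/L.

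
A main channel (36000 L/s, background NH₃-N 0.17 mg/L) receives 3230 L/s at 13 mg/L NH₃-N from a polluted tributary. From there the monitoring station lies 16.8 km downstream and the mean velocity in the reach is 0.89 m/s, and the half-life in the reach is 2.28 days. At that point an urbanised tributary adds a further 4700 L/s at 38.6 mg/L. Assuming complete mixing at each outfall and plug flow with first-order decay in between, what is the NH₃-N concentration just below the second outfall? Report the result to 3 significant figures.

5.15 mg/L

Flow-weighted average: C = (36000·0.1700 + 3230·13.00) / 39230 = 48110/39230 = 1.226 mg/L; combined flow 39230 L/s.
Travel time t = 16.8·1000 / 0.89 = 18880 s = 5.243 h.
Half-life 2.28 d → k = ln 2 / 2.28 = 0.3040 d⁻¹.
First-order decay: C = 1.226·exp(−k·t) = 1.226·0.9357 = 1.148 mg/L.
Second outfall: C = (39230·1.148 + 4700·38.60)/43930 = 5.155 mg/L.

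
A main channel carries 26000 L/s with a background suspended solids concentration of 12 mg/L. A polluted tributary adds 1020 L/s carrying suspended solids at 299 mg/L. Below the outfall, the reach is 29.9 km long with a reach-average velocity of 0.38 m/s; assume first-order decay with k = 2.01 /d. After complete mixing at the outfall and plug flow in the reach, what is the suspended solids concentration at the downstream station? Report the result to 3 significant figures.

Mass balance: C = (26000·12.00 + 1020·299.0) / 27020 = 617000/27020 = 22.83 mg/L.
Travel time t = 29.9·1000 / 0.38 = 78680 s = 21.86 h.
After decay, C = 22.83 × e^(−kt) = 22.83 × 0.1603 = 3.661 mg/L.

3.66 mg/L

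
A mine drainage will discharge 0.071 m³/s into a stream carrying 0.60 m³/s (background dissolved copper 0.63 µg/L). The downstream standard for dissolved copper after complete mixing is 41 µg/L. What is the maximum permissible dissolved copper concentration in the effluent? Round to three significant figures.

382 µg/L

At the limit, (Qr·Cr + Qe·Cₑ)/(Qr + Qe) = 41:
Cₑ = (0.6710·41 − 0.6000·0.6300) / 0.07100 = 382.2 µg/L.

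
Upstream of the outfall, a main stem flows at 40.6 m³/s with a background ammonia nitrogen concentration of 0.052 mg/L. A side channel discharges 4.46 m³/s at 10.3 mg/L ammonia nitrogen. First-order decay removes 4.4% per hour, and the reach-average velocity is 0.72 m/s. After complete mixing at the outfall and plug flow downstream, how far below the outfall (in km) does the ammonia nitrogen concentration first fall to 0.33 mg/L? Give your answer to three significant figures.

67.6 km

After mixing, C = (40.60·0.05200 + 4.460·10.30) / 45.06 = 48.05/45.06 = 1.066 mg/L.
4.4%/h lost → k = −ln(1 − 0.044) = 0.04500 h⁻¹.
Set 1.066·exp(−k·t) = 0.33 → t = ln(1.066/0.33)/k = 93840 s = 26.07 h.
Distance = v·t = 0.72·93840 = 67560 m = 67.56 km.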